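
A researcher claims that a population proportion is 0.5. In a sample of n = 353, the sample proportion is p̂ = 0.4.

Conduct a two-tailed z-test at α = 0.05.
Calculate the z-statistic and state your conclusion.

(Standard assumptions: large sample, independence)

Answer: z = -3.7577, reject H₀

Derivation:
H₀: p = 0.5, H₁: p ≠ 0.5
Standard error: SE = √(p₀(1-p₀)/n) = √(0.5×0.5/353) = 0.026612
z-statistic: z = (p̂ - p₀)/SE = (0.4 - 0.5)/0.026612 = -3.7577
Critical value: z_0.025 = ±1.960
p-value = 0.0002
Decision: reject H₀ at α = 0.05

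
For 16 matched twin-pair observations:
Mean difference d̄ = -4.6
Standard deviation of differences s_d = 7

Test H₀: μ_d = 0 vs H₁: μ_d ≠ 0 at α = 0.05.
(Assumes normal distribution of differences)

Answer: t = -2.6286, reject H₀

Derivation:
df = n - 1 = 15
SE = s_d/√n = 7/√16 = 1.7500
t = d̄/SE = -4.6/1.7500 = -2.6286
Critical value: t_{0.025,15} = ±2.131
p-value ≈ 0.0190
Decision: reject H₀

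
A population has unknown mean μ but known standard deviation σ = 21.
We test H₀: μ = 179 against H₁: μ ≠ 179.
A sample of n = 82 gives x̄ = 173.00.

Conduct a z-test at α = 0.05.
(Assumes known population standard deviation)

Answer: z = -2.5872, reject H₀

Derivation:
Standard error: SE = σ/√n = 21/√82 = 2.3191
z-statistic: z = (x̄ - μ₀)/SE = (173.00 - 179)/2.3191 = -2.5872
Critical value: ±1.960
p-value = 0.0097
Decision: reject H₀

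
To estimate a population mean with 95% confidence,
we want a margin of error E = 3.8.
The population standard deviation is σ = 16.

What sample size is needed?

Answer: n = 69

Derivation:
z_0.025 = 1.960
n = (z×σ/E)² = (1.960×16/3.8)²
n = 68.1059
Round up: n = 69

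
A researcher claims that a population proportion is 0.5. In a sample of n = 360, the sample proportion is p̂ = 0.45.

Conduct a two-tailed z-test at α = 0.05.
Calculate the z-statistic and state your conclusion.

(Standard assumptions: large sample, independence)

H₀: p = 0.5, H₁: p ≠ 0.5
Standard error: SE = √(p₀(1-p₀)/n) = √(0.5×0.5/360) = 0.026352
z-statistic: z = (p̂ - p₀)/SE = (0.45 - 0.5)/0.026352 = -1.8974
Critical value: z_0.025 = ±1.960
p-value = 0.0578
Decision: fail to reject H₀ at α = 0.05

Answer: z = -1.8974, fail to reject H₀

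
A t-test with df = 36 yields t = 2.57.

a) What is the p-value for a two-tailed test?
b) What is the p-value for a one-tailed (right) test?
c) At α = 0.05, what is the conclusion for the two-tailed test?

Using t-distribution with df = 36:
a) Two-tailed: p = 2×P(T > 2.57) = 0.0145
b) One-tailed: p = P(T > 2.57) = 0.0072
c) 0.0145 < 0.05, reject H₀

Answer: a) 0.0145, b) 0.0072, c) reject H₀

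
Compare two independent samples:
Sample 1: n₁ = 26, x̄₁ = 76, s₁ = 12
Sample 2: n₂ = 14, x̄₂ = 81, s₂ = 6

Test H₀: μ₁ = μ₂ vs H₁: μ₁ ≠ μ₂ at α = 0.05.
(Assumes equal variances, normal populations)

Pooled variance: s²_p = [25×12² + 13×6²]/(38) = 107.0526
s_p = 10.3466
SE = s_p×√(1/n₁ + 1/n₂) = 10.3466×√(1/26 + 1/14) = 3.4299
t = (x̄₁ - x̄₂)/SE = (76 - 81)/3.4299 = -1.4578
df = 38, t-critical = ±2.024
Decision: fail to reject H₀

Answer: t = -1.4578, fail to reject H₀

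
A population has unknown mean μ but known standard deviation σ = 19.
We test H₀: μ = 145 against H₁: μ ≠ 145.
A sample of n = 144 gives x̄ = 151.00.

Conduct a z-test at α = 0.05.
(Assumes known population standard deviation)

Answer: z = 3.7896, reject H₀

Derivation:
Standard error: SE = σ/√n = 19/√144 = 1.5833
z-statistic: z = (x̄ - μ₀)/SE = (151.00 - 145)/1.5833 = 3.7896
Critical value: ±1.960
p-value = 0.0002
Decision: reject H₀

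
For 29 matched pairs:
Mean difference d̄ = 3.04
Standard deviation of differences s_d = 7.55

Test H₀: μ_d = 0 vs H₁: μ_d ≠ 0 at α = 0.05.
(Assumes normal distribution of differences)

Answer: t = 2.1683, reject H₀

Derivation:
df = n - 1 = 28
SE = s_d/√n = 7.55/√29 = 1.4020
t = d̄/SE = 3.04/1.4020 = 2.1683
Critical value: t_{0.025,28} = ±2.048
p-value ≈ 0.0388
Decision: reject H₀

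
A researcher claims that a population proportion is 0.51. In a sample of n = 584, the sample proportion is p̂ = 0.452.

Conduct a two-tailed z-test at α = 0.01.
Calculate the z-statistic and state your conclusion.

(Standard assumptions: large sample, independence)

Answer: z = -2.8038, reject H₀

Derivation:
H₀: p = 0.51, H₁: p ≠ 0.51
Standard error: SE = √(p₀(1-p₀)/n) = √(0.51×0.49/584) = 0.020686
z-statistic: z = (p̂ - p₀)/SE = (0.452 - 0.51)/0.020686 = -2.8038
Critical value: z_0.005 = ±2.576
p-value = 0.0051
Decision: reject H₀ at α = 0.01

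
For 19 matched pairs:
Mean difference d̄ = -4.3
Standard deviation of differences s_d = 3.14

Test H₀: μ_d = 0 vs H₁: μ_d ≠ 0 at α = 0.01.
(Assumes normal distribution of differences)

df = n - 1 = 18
SE = s_d/√n = 3.14/√19 = 0.7204
t = d̄/SE = -4.3/0.7204 = -5.9689
Critical value: t_{0.005,18} = ±2.878
p-value < 0.0001
Decision: reject H₀

Answer: t = -5.9689, reject H₀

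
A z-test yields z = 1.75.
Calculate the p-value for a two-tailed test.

Answer: p-value ≈ 0.0801

Derivation:
For z = 1.75:
p = 2×P(Z > |1.75|) = 2×(1 - Φ(1.75)) = 0.0801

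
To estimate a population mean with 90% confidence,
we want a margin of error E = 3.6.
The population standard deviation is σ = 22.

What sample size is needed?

z_0.05 = 1.645
n = (z×σ/E)² = (1.645×22/3.6)²
n = 101.0583
Round up: n = 102

Answer: n = 102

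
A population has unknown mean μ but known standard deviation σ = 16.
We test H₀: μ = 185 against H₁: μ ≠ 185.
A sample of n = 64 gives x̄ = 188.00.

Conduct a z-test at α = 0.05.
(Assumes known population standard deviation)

Answer: z = 1.5000, fail to reject H₀

Derivation:
Standard error: SE = σ/√n = 16/√64 = 2.0000
z-statistic: z = (x̄ - μ₀)/SE = (188.00 - 185)/2.0000 = 1.5000
Critical value: ±1.960
p-value = 0.1336
Decision: fail to reject H₀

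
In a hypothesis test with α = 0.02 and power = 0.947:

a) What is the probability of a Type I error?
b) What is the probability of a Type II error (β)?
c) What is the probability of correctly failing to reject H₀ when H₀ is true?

Answer: a) 0.02, b) 0.053, c) 0.98

Derivation:
a) Type I error probability = α = 0.02
b) Power = P(reject H₀ | H₁ true) = 1 - β = 0.947, so Type II error probability = β = 1 - Power = 0.053
c) P(fail to reject H₀ | H₀ true) = 1 - α = 0.98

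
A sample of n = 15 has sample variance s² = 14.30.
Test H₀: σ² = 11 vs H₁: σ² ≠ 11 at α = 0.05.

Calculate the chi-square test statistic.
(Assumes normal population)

Answer: χ² = 18.2000, fail to reject H₀

Derivation:
df = n - 1 = 14
χ² = (n-1)s²/σ₀² = 14×14.30/11 = 18.2000
Critical values: χ²_{0.975,14} = 5.629, χ²_{0.025,14} = 26.119
Rejection region: χ² < 5.629 or χ² > 26.119
Decision: fail to reject H₀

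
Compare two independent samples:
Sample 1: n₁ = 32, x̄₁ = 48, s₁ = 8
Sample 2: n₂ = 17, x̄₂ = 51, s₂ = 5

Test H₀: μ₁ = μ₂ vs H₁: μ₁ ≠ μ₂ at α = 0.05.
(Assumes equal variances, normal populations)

Pooled variance: s²_p = [31×8² + 16×5²]/(47) = 50.7234
s_p = 7.1220
SE = s_p×√(1/n₁ + 1/n₂) = 7.1220×√(1/32 + 1/17) = 2.1375
t = (x̄₁ - x̄₂)/SE = (48 - 51)/2.1375 = -1.4035
df = 47, t-critical = ±2.012
Decision: fail to reject H₀

Answer: t = -1.4035, fail to reject H₀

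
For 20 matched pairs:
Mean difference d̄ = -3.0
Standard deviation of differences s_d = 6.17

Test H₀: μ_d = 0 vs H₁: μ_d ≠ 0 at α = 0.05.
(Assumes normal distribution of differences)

Answer: t = -2.1744, reject H₀

Derivation:
df = n - 1 = 19
SE = s_d/√n = 6.17/√20 = 1.3797
t = d̄/SE = -3.0/1.3797 = -2.1744
Critical value: t_{0.025,19} = ±2.093
p-value ≈ 0.0425
Decision: reject H₀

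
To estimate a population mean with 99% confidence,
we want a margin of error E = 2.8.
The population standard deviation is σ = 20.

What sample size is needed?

z_0.005 = 2.576
n = (z×σ/E)² = (2.576×20/2.8)²
n = 338.5600
Round up: n = 339

Answer: n = 339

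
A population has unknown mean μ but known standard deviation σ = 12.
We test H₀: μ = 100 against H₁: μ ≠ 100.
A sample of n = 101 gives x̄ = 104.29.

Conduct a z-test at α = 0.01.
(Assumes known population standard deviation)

Standard error: SE = σ/√n = 12/√101 = 1.1940
z-statistic: z = (x̄ - μ₀)/SE = (104.29 - 100)/1.1940 = 3.5930
Critical value: ±2.576
p-value = 0.0003
Decision: reject H₀

Answer: z = 3.5930, reject H₀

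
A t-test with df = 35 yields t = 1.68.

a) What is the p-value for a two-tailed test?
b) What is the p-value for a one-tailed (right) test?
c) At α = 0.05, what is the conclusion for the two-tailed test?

Using t-distribution with df = 35:
a) Two-tailed: p = 2×P(T > 1.68) = 0.1019
b) One-tailed: p = P(T > 1.68) = 0.0509
c) 0.1019 ≥ 0.05, fail to reject H₀

Answer: a) 0.1019, b) 0.0509, c) fail to reject H₀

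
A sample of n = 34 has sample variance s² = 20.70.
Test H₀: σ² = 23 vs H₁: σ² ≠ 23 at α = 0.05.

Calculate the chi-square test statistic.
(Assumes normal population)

Answer: χ² = 29.7000, fail to reject H₀

Derivation:
df = n - 1 = 33
χ² = (n-1)s²/σ₀² = 33×20.70/23 = 29.7000
Critical values: χ²_{0.975,33} = 19.047, χ²_{0.025,33} = 50.725
Rejection region: χ² < 19.047 or χ² > 50.725
Decision: fail to reject H₀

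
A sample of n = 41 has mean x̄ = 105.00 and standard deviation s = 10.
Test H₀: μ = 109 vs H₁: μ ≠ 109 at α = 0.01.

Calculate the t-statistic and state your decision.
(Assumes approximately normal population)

Answer: t = -2.5613, fail to reject H₀

Derivation:
df = n - 1 = 40
SE = s/√n = 10/√41 = 1.5617
t = (x̄ - μ₀)/SE = (105.00 - 109)/1.5617 = -2.5613
Critical value: t_{0.005,40} = ±2.704
p-value ≈ 0.0143
Decision: fail to reject H₀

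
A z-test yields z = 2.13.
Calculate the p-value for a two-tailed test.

For z = 2.13:
p = 2×P(Z > |2.13|) = 2×(1 - Φ(2.13)) = 0.0332

Answer: p-value ≈ 0.0332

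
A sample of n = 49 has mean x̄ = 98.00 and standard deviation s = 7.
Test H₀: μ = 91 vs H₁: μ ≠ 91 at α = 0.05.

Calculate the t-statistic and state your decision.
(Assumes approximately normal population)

df = n - 1 = 48
SE = s/√n = 7/√49 = 1.0000
t = (x̄ - μ₀)/SE = (98.00 - 91)/1.0000 = 7.0000
Critical value: t_{0.025,48} = ±2.011
p-value < 0.0001
Decision: reject H₀

Answer: t = 7.0000, reject H₀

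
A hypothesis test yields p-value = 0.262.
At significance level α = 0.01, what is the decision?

Answer: fail to reject H₀

Derivation:
Compare p-value to α:
0.262 ≥ 0.01
Decision: fail to reject H₀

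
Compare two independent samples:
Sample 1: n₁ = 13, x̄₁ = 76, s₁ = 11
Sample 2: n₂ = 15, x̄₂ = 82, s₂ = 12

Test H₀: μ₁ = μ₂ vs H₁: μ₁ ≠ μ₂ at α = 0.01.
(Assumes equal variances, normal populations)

Pooled variance: s²_p = [12×11² + 14×12²]/(26) = 133.3846
s_p = 11.5492
SE = s_p×√(1/n₁ + 1/n₂) = 11.5492×√(1/13 + 1/15) = 4.3764
t = (x̄₁ - x̄₂)/SE = (76 - 82)/4.3764 = -1.3710
df = 26, t-critical = ±2.779
Decision: fail to reject H₀

Answer: t = -1.3710, fail to reject H₀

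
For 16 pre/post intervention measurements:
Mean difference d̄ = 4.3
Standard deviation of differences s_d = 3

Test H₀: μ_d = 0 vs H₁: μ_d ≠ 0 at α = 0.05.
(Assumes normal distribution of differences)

df = n - 1 = 15
SE = s_d/√n = 3/√16 = 0.7500
t = d̄/SE = 4.3/0.7500 = 5.7333
Critical value: t_{0.025,15} = ±2.131
p-value < 0.0001
Decision: reject H₀

Answer: t = 5.7333, reject H₀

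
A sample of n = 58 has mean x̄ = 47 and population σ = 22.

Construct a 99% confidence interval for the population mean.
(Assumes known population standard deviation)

Confidence level: 99%, α = 0.01
z_0.005 = 2.576
SE = σ/√n = 22/√58 = 2.8887
Margin of error = 2.576 × 2.8887 = 7.4413
CI: x̄ ± margin = 47 ± 7.4413
CI: (39.5587, 54.4413)

Answer: (39.5587, 54.4413)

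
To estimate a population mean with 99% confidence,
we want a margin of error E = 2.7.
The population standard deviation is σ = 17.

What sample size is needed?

Answer: n = 264

Derivation:
z_0.005 = 2.576
n = (z×σ/E)² = (2.576×17/2.7)²
n = 263.0644
Round up: n = 264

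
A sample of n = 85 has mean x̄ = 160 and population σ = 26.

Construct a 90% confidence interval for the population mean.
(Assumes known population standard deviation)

Answer: (155.3609, 164.6391)

Derivation:
Confidence level: 90%, α = 0.1
z_0.05 = 1.645
SE = σ/√n = 26/√85 = 2.8201
Margin of error = 1.645 × 2.8201 = 4.6391
CI: x̄ ± margin = 160 ± 4.6391
CI: (155.3609, 164.6391)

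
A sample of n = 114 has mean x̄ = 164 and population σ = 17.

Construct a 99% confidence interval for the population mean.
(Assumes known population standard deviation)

Confidence level: 99%, α = 0.01
z_0.005 = 2.576
SE = σ/√n = 17/√114 = 1.5922
Margin of error = 2.576 × 1.5922 = 4.1015
CI: x̄ ± margin = 164 ± 4.1015
CI: (159.8985, 168.1015)

Answer: (159.8985, 168.1015)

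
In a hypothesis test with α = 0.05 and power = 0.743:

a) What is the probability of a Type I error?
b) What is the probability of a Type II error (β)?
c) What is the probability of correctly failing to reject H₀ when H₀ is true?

Answer: a) 0.05, b) 0.257, c) 0.95

Derivation:
a) Type I error probability = α = 0.05
b) Power = P(reject H₀ | H₁ true) = 1 - β = 0.743, so Type II error probability = β = 1 - Power = 0.257
c) P(fail to reject H₀ | H₀ true) = 1 - α = 0.95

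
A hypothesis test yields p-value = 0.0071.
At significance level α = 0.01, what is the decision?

Compare p-value to α:
0.0071 < 0.01
Decision: reject H₀

Answer: reject H₀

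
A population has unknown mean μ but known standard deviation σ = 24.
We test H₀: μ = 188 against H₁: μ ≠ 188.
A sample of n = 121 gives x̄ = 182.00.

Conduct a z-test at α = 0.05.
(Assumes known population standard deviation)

Answer: z = -2.7500, reject H₀

Derivation:
Standard error: SE = σ/√n = 24/√121 = 2.1818
z-statistic: z = (x̄ - μ₀)/SE = (182.00 - 188)/2.1818 = -2.7500
Critical value: ±1.960
p-value = 0.0060
Decision: reject H₀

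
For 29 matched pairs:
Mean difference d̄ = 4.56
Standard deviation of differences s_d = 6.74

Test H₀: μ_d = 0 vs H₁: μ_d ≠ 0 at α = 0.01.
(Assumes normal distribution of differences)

Answer: t = 3.6433, reject H₀

Derivation:
df = n - 1 = 28
SE = s_d/√n = 6.74/√29 = 1.2516
t = d̄/SE = 4.56/1.2516 = 3.6433
Critical value: t_{0.005,28} = ±2.763
p-value ≈ 0.0011
Decision: reject H₀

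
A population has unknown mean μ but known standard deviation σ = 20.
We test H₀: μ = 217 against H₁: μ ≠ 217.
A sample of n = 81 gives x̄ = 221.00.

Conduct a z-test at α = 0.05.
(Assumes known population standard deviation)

Standard error: SE = σ/√n = 20/√81 = 2.2222
z-statistic: z = (x̄ - μ₀)/SE = (221.00 - 217)/2.2222 = 1.8000
Critical value: ±1.960
p-value = 0.0719
Decision: fail to reject H₀

Answer: z = 1.8000, fail to reject H₀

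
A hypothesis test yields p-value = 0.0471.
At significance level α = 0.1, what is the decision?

Answer: reject H₀

Derivation:
Compare p-value to α:
0.0471 < 0.1
Decision: reject H₀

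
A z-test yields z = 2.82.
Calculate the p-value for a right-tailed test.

For z = 2.82:
p = P(Z > 2.82) = 1 - Φ(2.82) = 0.0024

Answer: p-value ≈ 0.0024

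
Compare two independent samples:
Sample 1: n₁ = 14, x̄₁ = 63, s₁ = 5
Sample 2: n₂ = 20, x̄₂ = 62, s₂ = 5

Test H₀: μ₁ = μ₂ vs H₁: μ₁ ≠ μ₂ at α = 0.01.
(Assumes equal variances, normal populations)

Pooled variance: s²_p = [13×5² + 19×5²]/(32) = 25.0000
s_p = 5.0000
SE = s_p×√(1/n₁ + 1/n₂) = 5.0000×√(1/14 + 1/20) = 1.7423
t = (x̄₁ - x̄₂)/SE = (63 - 62)/1.7423 = 0.5740
df = 32, t-critical = ±2.738
Decision: fail to reject H₀

Answer: t = 0.5740, fail to reject H₀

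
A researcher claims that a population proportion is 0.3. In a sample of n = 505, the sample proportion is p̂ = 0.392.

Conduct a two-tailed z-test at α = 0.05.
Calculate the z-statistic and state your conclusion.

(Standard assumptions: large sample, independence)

H₀: p = 0.3, H₁: p ≠ 0.3
Standard error: SE = √(p₀(1-p₀)/n) = √(0.3×0.7/505) = 0.020392
z-statistic: z = (p̂ - p₀)/SE = (0.392 - 0.3)/0.020392 = 4.5116
Critical value: z_0.025 = ±1.960
p-value < 0.0001
Decision: reject H₀ at α = 0.05

Answer: z = 4.5116, reject H₀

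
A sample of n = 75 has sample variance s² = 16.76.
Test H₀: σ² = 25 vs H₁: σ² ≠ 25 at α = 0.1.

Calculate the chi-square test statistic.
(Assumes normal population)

Answer: χ² = 49.6096, reject H₀

Derivation:
df = n - 1 = 74
χ² = (n-1)s²/σ₀² = 74×16.76/25 = 49.6096
Critical values: χ²_{0.95,74} = 55.189, χ²_{0.05,74} = 95.081
Rejection region: χ² < 55.189 or χ² > 95.081
Decision: reject H₀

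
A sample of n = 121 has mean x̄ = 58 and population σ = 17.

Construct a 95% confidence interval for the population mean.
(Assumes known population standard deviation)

Answer: (54.9708, 61.0292)

Derivation:
Confidence level: 95%, α = 0.05
z_0.025 = 1.960
SE = σ/√n = 17/√121 = 1.5455
Margin of error = 1.960 × 1.5455 = 3.0292
CI: x̄ ± margin = 58 ± 3.0292
CI: (54.9708, 61.0292)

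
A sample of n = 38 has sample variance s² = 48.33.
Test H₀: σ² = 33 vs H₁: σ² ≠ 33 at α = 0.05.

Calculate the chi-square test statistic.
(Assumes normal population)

Answer: χ² = 54.1882, fail to reject H₀

Derivation:
df = n - 1 = 37
χ² = (n-1)s²/σ₀² = 37×48.33/33 = 54.1882
Critical values: χ²_{0.975,37} = 22.106, χ²_{0.025,37} = 55.668
Rejection region: χ² < 22.106 or χ² > 55.668
Decision: fail to reject H₀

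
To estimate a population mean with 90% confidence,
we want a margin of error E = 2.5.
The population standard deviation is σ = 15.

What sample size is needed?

Answer: n = 98

Derivation:
z_0.05 = 1.645
n = (z×σ/E)² = (1.645×15/2.5)²
n = 97.4169
Round up: n = 98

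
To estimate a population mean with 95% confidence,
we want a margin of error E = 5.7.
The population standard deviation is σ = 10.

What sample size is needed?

Answer: n = 12

Derivation:
z_0.025 = 1.960
n = (z×σ/E)² = (1.960×10/5.7)²
n = 11.8239
Round up: n = 12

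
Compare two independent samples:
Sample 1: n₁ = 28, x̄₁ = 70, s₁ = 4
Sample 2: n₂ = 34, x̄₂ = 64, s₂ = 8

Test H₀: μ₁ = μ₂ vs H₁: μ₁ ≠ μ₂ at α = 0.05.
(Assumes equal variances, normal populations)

Answer: t = 3.6108, reject H₀

Derivation:
Pooled variance: s²_p = [27×4² + 33×8²]/(60) = 42.4000
s_p = 6.5115
SE = s_p×√(1/n₁ + 1/n₂) = 6.5115×√(1/28 + 1/34) = 1.6617
t = (x̄₁ - x̄₂)/SE = (70 - 64)/1.6617 = 3.6108
df = 60, t-critical = ±2.000
Decision: reject H₀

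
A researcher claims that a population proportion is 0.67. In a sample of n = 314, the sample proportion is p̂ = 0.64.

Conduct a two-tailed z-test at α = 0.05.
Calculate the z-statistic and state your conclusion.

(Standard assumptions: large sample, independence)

Answer: z = -1.1305, fail to reject H₀

Derivation:
H₀: p = 0.67, H₁: p ≠ 0.67
Standard error: SE = √(p₀(1-p₀)/n) = √(0.67×0.33/314) = 0.026536
z-statistic: z = (p̂ - p₀)/SE = (0.64 - 0.67)/0.026536 = -1.1305
Critical value: z_0.025 = ±1.960
p-value = 0.2583
Decision: fail to reject H₀ at α = 0.05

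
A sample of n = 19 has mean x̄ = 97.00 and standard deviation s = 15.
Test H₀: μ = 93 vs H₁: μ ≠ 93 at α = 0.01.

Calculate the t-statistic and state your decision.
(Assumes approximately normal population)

Answer: t = 1.1624, fail to reject H₀

Derivation:
df = n - 1 = 18
SE = s/√n = 15/√19 = 3.4412
t = (x̄ - μ₀)/SE = (97.00 - 93)/3.4412 = 1.1624
Critical value: t_{0.005,18} = ±2.878
p-value ≈ 0.2603
Decision: fail to reject H₀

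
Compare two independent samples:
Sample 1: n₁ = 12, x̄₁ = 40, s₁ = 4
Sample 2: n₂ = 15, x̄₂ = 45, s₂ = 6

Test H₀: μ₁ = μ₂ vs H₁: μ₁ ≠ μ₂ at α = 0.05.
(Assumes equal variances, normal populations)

Pooled variance: s²_p = [11×4² + 14×6²]/(25) = 27.2000
s_p = 5.2154
SE = s_p×√(1/n₁ + 1/n₂) = 5.2154×√(1/12 + 1/15) = 2.0199
t = (x̄₁ - x̄₂)/SE = (40 - 45)/2.0199 = -2.4754
df = 25, t-critical = ±2.060
Decision: reject H₀

Answer: t = -2.4754, reject H₀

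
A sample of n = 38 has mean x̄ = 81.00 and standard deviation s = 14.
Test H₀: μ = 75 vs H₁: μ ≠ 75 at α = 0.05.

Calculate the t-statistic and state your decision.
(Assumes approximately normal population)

Answer: t = 2.6419, reject H₀

Derivation:
df = n - 1 = 37
SE = s/√n = 14/√38 = 2.2711
t = (x̄ - μ₀)/SE = (81.00 - 75)/2.2711 = 2.6419
Critical value: t_{0.025,37} = ±2.026
p-value ≈ 0.0120
Decision: reject H₀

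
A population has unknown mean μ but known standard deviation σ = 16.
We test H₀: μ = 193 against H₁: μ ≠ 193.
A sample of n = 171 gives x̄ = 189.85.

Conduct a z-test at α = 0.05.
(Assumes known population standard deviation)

Standard error: SE = σ/√n = 16/√171 = 1.2236
z-statistic: z = (x̄ - μ₀)/SE = (189.85 - 193)/1.2236 = -2.5744
Critical value: ±1.960
p-value = 0.0100
Decision: reject H₀

Answer: z = -2.5744, reject H₀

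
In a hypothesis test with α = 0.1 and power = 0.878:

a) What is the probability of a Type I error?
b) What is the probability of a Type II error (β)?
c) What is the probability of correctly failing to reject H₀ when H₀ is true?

a) Type I error probability = α = 0.1
b) Power = P(reject H₀ | H₁ true) = 1 - β = 0.878, so Type II error probability = β = 1 - Power = 0.122
c) P(fail to reject H₀ | H₀ true) = 1 - α = 0.9

Answer: a) 0.1, b) 0.122, c) 0.9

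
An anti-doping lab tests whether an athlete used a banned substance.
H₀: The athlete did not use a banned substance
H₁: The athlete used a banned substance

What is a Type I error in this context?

Type I error: rejecting H₀ when it is actually true (false positive).
Type II error: failing to reject H₀ when H₁ is actually true (false negative).

Answer: Falsely accusing a clean athlete of doping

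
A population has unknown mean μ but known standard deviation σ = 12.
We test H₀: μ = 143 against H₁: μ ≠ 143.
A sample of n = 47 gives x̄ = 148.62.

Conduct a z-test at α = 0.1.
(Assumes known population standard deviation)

Standard error: SE = σ/√n = 12/√47 = 1.7504
z-statistic: z = (x̄ - μ₀)/SE = (148.62 - 143)/1.7504 = 3.2107
Critical value: ±1.645
p-value = 0.0013
Decision: reject H₀

Answer: z = 3.2107, reject H₀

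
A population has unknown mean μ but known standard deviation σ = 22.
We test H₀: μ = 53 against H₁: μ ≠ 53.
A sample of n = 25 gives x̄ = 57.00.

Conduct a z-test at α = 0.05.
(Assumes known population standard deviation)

Standard error: SE = σ/√n = 22/√25 = 4.4000
z-statistic: z = (x̄ - μ₀)/SE = (57.00 - 53)/4.4000 = 0.9091
Critical value: ±1.960
p-value = 0.3633
Decision: fail to reject H₀

Answer: z = 0.9091, fail to reject H₀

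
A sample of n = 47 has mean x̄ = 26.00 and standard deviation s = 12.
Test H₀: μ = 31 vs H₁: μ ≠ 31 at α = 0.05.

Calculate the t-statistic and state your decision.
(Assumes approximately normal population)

df = n - 1 = 46
SE = s/√n = 12/√47 = 1.7504
t = (x̄ - μ₀)/SE = (26.00 - 31)/1.7504 = -2.8565
Critical value: t_{0.025,46} = ±2.013
p-value ≈ 0.0064
Decision: reject H₀

Answer: t = -2.8565, reject H₀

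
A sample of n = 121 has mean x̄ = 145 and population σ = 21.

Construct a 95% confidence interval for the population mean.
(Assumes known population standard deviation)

Answer: (141.2582, 148.7418)

Derivation:
Confidence level: 95%, α = 0.05
z_0.025 = 1.960
SE = σ/√n = 21/√121 = 1.9091
Margin of error = 1.960 × 1.9091 = 3.7418
CI: x̄ ± margin = 145 ± 3.7418
CI: (141.2582, 148.7418)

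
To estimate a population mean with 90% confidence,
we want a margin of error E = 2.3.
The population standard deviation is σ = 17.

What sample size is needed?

Answer: n = 148

Derivation:
z_0.05 = 1.645
n = (z×σ/E)² = (1.645×17/2.3)²
n = 147.8339
Round up: n = 148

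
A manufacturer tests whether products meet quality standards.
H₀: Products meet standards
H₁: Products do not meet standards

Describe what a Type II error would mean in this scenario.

Type I error: rejecting H₀ when it is actually true (false positive).
Type II error: failing to reject H₀ when H₁ is actually true (false negative).

Answer: Accepting products as meeting standards when they don't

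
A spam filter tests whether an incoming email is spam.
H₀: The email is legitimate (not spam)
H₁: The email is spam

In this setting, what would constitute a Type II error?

Answer: Letting a spam email through to the inbox

Derivation:
Type I error (α): Rejecting H₀ when H₀ is true
Type II error (β): Failing to reject H₀ when H₁ is true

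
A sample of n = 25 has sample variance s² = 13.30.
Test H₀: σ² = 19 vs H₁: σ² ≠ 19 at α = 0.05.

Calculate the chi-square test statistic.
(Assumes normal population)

df = n - 1 = 24
χ² = (n-1)s²/σ₀² = 24×13.30/19 = 16.8000
Critical values: χ²_{0.975,24} = 12.401, χ²_{0.025,24} = 39.364
Rejection region: χ² < 12.401 or χ² > 39.364
Decision: fail to reject H₀

Answer: χ² = 16.8000, fail to reject H₀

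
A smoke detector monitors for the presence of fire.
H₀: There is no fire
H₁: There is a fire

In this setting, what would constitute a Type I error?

Answer: The alarm sounds when there is no fire (false alarm)

Derivation:
A Type I error (probability α) occurs when we reject a true H₀.
A Type II error (probability β) occurs when we fail to reject a false H₀.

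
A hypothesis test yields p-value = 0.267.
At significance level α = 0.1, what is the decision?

Answer: fail to reject H₀

Derivation:
Compare p-value to α:
0.267 ≥ 0.1
Decision: fail to reject H₀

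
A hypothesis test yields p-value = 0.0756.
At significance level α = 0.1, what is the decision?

Compare p-value to α:
0.0756 < 0.1
Decision: reject H₀

Answer: reject H₀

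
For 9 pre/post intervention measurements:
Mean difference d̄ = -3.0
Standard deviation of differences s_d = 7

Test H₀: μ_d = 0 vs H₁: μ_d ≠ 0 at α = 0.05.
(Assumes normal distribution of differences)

Answer: t = -1.2857, fail to reject H₀

Derivation:
df = n - 1 = 8
SE = s_d/√n = 7/√9 = 2.3333
t = d̄/SE = -3.0/2.3333 = -1.2857
Critical value: t_{0.025,8} = ±2.306
p-value ≈ 0.2345
Decision: fail to reject H₀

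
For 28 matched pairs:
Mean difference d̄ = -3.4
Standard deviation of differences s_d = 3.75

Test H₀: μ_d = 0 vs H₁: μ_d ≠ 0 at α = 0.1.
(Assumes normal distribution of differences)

df = n - 1 = 27
SE = s_d/√n = 3.75/√28 = 0.7087
t = d̄/SE = -3.4/0.7087 = -4.7975
Critical value: t_{0.05,27} = ±1.703
p-value ≈ 0.0001
Decision: reject H₀

Answer: t = -4.7975, reject H₀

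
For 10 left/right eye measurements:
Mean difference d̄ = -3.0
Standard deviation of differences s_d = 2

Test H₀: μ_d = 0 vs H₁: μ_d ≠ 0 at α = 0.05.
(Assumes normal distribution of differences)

Answer: t = -4.7431, reject H₀

Derivation:
df = n - 1 = 9
SE = s_d/√n = 2/√10 = 0.6325
t = d̄/SE = -3.0/0.6325 = -4.7431
Critical value: t_{0.025,9} = ±2.262
p-value ≈ 0.0011
Decision: reject H₀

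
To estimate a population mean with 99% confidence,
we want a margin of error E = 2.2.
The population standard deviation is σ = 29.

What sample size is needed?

Answer: n = 1154

Derivation:
z_0.005 = 2.576
n = (z×σ/E)² = (2.576×29/2.2)²
n = 1153.0346
Round up: n = 1154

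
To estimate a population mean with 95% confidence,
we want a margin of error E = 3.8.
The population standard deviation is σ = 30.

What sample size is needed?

z_0.025 = 1.960
n = (z×σ/E)² = (1.960×30/3.8)²
n = 239.4349
Round up: n = 240

Answer: n = 240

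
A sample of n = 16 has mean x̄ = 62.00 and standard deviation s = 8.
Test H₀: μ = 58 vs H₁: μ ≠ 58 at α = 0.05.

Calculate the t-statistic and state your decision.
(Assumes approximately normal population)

df = n - 1 = 15
SE = s/√n = 8/√16 = 2.0000
t = (x̄ - μ₀)/SE = (62.00 - 58)/2.0000 = 2.0000
Critical value: t_{0.025,15} = ±2.131
p-value ≈ 0.0639
Decision: fail to reject H₀

Answer: t = 2.0000, fail to reject H₀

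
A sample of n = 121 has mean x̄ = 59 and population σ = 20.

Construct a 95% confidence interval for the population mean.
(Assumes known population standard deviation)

Answer: (55.4363, 62.5637)

Derivation:
Confidence level: 95%, α = 0.05
z_0.025 = 1.960
SE = σ/√n = 20/√121 = 1.8182
Margin of error = 1.960 × 1.8182 = 3.5637
CI: x̄ ± margin = 59 ± 3.5637
CI: (55.4363, 62.5637)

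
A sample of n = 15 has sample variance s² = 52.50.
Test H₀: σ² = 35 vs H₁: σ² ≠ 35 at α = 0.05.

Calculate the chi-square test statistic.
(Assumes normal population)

Answer: χ² = 21.0000, fail to reject H₀

Derivation:
df = n - 1 = 14
χ² = (n-1)s²/σ₀² = 14×52.50/35 = 21.0000
Critical values: χ²_{0.975,14} = 5.629, χ²_{0.025,14} = 26.119
Rejection region: χ² < 5.629 or χ² > 26.119
Decision: fail to reject H₀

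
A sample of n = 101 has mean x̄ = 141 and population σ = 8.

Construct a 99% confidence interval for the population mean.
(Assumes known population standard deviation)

Answer: (138.9495, 143.0505)

Derivation:
Confidence level: 99%, α = 0.01
z_0.005 = 2.576
SE = σ/√n = 8/√101 = 0.7960
Margin of error = 2.576 × 0.7960 = 2.0505
CI: x̄ ± margin = 141 ± 2.0505
CI: (138.9495, 143.0505)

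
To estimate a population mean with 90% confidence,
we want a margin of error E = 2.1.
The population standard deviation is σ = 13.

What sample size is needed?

z_0.05 = 1.645
n = (z×σ/E)² = (1.645×13/2.1)²
n = 103.7003
Round up: n = 104

Answer: n = 104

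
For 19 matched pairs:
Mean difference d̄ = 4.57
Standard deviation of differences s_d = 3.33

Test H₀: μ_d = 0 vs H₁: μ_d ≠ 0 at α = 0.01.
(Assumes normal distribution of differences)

df = n - 1 = 18
SE = s_d/√n = 3.33/√19 = 0.7640
t = d̄/SE = 4.57/0.7640 = 5.9817
Critical value: t_{0.005,18} = ±2.878
p-value < 0.0001
Decision: reject H₀

Answer: t = 5.9817, reject H₀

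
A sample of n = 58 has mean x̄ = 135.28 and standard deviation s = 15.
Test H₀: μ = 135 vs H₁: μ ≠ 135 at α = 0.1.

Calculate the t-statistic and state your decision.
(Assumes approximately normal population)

Answer: t = 0.1422, fail to reject H₀

Derivation:
df = n - 1 = 57
SE = s/√n = 15/√58 = 1.9696
t = (x̄ - μ₀)/SE = (135.28 - 135)/1.9696 = 0.1422
Critical value: t_{0.05,57} = ±1.672
p-value ≈ 0.8874
Decision: fail to reject H₀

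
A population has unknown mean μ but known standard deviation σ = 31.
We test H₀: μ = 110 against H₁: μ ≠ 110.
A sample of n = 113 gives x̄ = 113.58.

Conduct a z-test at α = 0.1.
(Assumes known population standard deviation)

Answer: z = 1.2276, fail to reject H₀

Derivation:
Standard error: SE = σ/√n = 31/√113 = 2.9162
z-statistic: z = (x̄ - μ₀)/SE = (113.58 - 110)/2.9162 = 1.2276
Critical value: ±1.645
p-value = 0.2196
Decision: fail to reject H₀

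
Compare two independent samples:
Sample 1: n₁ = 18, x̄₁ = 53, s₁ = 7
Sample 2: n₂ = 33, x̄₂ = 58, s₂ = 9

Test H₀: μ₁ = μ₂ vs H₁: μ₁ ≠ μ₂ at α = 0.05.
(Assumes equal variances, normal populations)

Answer: t = -2.0410, reject H₀

Derivation:
Pooled variance: s²_p = [17×7² + 32×9²]/(49) = 69.8980
s_p = 8.3605
SE = s_p×√(1/n₁ + 1/n₂) = 8.3605×√(1/18 + 1/33) = 2.4498
t = (x̄₁ - x̄₂)/SE = (53 - 58)/2.4498 = -2.0410
df = 49, t-critical = ±2.010
Decision: reject H₀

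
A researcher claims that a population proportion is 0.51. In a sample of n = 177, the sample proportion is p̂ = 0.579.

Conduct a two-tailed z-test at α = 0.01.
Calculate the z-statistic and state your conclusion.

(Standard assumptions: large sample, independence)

H₀: p = 0.51, H₁: p ≠ 0.51
Standard error: SE = √(p₀(1-p₀)/n) = √(0.51×0.49/177) = 0.037575
z-statistic: z = (p̂ - p₀)/SE = (0.579 - 0.51)/0.037575 = 1.8363
Critical value: z_0.005 = ±2.576
p-value = 0.0663
Decision: fail to reject H₀ at α = 0.01

Answer: z = 1.8363, fail to reject H₀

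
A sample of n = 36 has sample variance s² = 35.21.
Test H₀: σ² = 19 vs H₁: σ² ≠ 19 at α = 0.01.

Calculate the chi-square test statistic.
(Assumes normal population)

df = n - 1 = 35
χ² = (n-1)s²/σ₀² = 35×35.21/19 = 64.8605
Critical values: χ²_{0.995,35} = 17.192, χ²_{0.005,35} = 60.275
Rejection region: χ² < 17.192 or χ² > 60.275
Decision: reject H₀

Answer: χ² = 64.8605, reject H₀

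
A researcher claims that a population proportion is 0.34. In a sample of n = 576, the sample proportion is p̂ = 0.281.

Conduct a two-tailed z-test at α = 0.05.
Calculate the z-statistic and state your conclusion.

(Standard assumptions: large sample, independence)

Answer: z = -2.9892, reject H₀

Derivation:
H₀: p = 0.34, H₁: p ≠ 0.34
Standard error: SE = √(p₀(1-p₀)/n) = √(0.34×0.66/576) = 0.019738
z-statistic: z = (p̂ - p₀)/SE = (0.281 - 0.34)/0.019738 = -2.9892
Critical value: z_0.025 = ±1.960
p-value = 0.0028
Decision: reject H₀ at α = 0.05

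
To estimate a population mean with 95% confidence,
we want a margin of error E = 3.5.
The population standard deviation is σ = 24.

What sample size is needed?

z_0.025 = 1.960
n = (z×σ/E)² = (1.960×24/3.5)²
n = 180.6336
Round up: n = 181

Answer: n = 181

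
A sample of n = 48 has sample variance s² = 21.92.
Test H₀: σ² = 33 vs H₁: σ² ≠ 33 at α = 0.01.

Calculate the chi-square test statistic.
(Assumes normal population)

df = n - 1 = 47
χ² = (n-1)s²/σ₀² = 47×21.92/33 = 31.2194
Critical values: χ²_{0.995,47} = 25.775, χ²_{0.005,47} = 75.704
Rejection region: χ² < 25.775 or χ² > 75.704
Decision: fail to reject H₀

Answer: χ² = 31.2194, fail to reject H₀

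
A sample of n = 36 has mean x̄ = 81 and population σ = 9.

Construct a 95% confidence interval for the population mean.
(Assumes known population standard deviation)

Confidence level: 95%, α = 0.05
z_0.025 = 1.960
SE = σ/√n = 9/√36 = 1.5000
Margin of error = 1.960 × 1.5000 = 2.9400
CI: x̄ ± margin = 81 ± 2.9400
CI: (78.0600, 83.9400)

Answer: (78.0600, 83.9400)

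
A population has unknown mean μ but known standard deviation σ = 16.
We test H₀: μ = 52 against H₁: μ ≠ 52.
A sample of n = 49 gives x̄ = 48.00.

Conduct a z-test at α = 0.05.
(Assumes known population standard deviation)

Standard error: SE = σ/√n = 16/√49 = 2.2857
z-statistic: z = (x̄ - μ₀)/SE = (48.00 - 52)/2.2857 = -1.7500
Critical value: ±1.960
p-value = 0.0801
Decision: fail to reject H₀

Answer: z = -1.7500, fail to reject H₀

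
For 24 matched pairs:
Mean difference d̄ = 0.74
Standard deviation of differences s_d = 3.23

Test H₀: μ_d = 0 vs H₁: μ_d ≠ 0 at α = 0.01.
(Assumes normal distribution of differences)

Answer: t = 1.1224, fail to reject H₀

Derivation:
df = n - 1 = 23
SE = s_d/√n = 3.23/√24 = 0.6593
t = d̄/SE = 0.74/0.6593 = 1.1224
Critical value: t_{0.005,23} = ±2.807
p-value ≈ 0.2733
Decision: fail to reject H₀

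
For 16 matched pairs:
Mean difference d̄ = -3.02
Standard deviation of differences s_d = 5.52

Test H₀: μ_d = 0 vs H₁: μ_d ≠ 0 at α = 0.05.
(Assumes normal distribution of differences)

Answer: t = -2.1884, reject H₀

Derivation:
df = n - 1 = 15
SE = s_d/√n = 5.52/√16 = 1.3800
t = d̄/SE = -3.02/1.3800 = -2.1884
Critical value: t_{0.025,15} = ±2.131
p-value ≈ 0.0449
Decision: reject H₀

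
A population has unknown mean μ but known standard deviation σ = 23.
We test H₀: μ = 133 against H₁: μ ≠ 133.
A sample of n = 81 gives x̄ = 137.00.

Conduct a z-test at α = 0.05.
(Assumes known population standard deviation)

Standard error: SE = σ/√n = 23/√81 = 2.5556
z-statistic: z = (x̄ - μ₀)/SE = (137.00 - 133)/2.5556 = 1.5652
Critical value: ±1.960
p-value = 0.1175
Decision: fail to reject H₀

Answer: z = 1.5652, fail to reject H₀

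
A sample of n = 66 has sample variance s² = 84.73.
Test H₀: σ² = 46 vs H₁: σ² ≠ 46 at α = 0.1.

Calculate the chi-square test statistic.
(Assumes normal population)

df = n - 1 = 65
χ² = (n-1)s²/σ₀² = 65×84.73/46 = 119.7272
Critical values: χ²_{0.95,65} = 47.450, χ²_{0.05,65} = 84.821
Rejection region: χ² < 47.450 or χ² > 84.821
Decision: reject H₀

Answer: χ² = 119.7272, reject H₀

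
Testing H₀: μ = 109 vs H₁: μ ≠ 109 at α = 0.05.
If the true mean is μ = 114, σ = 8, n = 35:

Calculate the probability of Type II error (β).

SE = σ/√n = 8/√35 = 1.3522
Critical values: μ₀ ± z_0.025×SE = 109 ± 1.960×1.3522
Acceptance region: (106.3497, 111.6503)
Under H₁ (μ = 114): z_high = (111.6503 - 114)/1.3522 = -1.7377, z_low = (106.3497 - 114)/1.3522 = -5.6577
β = P(not reject | H₁) = Φ(-1.7377) - Φ(-5.6577) ≈ 0.0411

Answer: β ≈ 0.0411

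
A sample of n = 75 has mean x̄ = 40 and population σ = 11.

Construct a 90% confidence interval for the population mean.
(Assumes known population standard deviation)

Confidence level: 90%, α = 0.1
z_0.05 = 1.645
SE = σ/√n = 11/√75 = 1.2702
Margin of error = 1.645 × 1.2702 = 2.0895
CI: x̄ ± margin = 40 ± 2.0895
CI: (37.9105, 42.0895)

Answer: (37.9105, 42.0895)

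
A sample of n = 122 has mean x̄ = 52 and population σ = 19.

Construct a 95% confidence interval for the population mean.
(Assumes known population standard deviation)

Answer: (48.6284, 55.3716)

Derivation:
Confidence level: 95%, α = 0.05
z_0.025 = 1.960
SE = σ/√n = 19/√122 = 1.7202
Margin of error = 1.960 × 1.7202 = 3.3716
CI: x̄ ± margin = 52 ± 3.3716
CI: (48.6284, 55.3716)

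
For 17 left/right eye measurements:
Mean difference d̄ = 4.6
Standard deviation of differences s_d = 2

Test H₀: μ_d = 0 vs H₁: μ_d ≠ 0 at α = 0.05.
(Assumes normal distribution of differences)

df = n - 1 = 16
SE = s_d/√n = 2/√17 = 0.4851
t = d̄/SE = 4.6/0.4851 = 9.4826
Critical value: t_{0.025,16} = ±2.120
p-value < 0.0001
Decision: reject H₀

Answer: t = 9.4826, reject H₀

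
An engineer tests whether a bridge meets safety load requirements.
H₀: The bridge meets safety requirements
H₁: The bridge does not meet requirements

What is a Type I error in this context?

Answer: Unnecessarily closing a safe bridge for repairs

Derivation:
Type I error (α): Rejecting H₀ when H₀ is true
Type II error (β): Failing to reject H₀ when H₁ is true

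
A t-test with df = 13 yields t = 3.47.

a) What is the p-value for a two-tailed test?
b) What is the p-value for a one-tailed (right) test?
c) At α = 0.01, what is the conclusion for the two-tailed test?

Answer: a) 0.0041, b) 0.0021, c) reject H₀

Derivation:
Using t-distribution with df = 13:
a) Two-tailed: p = 2×P(T > 3.47) = 0.0041
b) One-tailed: p = P(T > 3.47) = 0.0021
c) 0.0041 < 0.01, reject H₀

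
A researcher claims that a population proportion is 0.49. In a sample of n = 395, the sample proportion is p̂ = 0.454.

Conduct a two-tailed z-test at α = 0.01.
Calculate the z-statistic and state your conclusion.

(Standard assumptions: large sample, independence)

H₀: p = 0.49, H₁: p ≠ 0.49
Standard error: SE = √(p₀(1-p₀)/n) = √(0.49×0.51/395) = 0.025153
z-statistic: z = (p̂ - p₀)/SE = (0.454 - 0.49)/0.025153 = -1.4312
Critical value: z_0.005 = ±2.576
p-value = 0.1524
Decision: fail to reject H₀ at α = 0.01

Answer: z = -1.4312, fail to reject H₀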